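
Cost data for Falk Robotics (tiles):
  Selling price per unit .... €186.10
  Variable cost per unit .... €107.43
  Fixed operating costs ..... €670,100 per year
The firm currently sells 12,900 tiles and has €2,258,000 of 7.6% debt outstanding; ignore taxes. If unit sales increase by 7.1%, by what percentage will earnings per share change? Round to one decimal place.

+41.6%

Contribution at this volume is 12,900 × €78.67 = €1,014,843.00.
Subtracting fixed costs: EBIT = €1,014,843.00 − €670,100 = €344,743.00.
After interest of €171,608.00, pre-tax earnings = €173,135.00.
DCL = total CM / (EBIT − I) = €1,014,843.00 / €173,135.00 = 5.8616.
%ΔEPS = DCL × %ΔSales = 5.8616 × +7.1% = +41.6%.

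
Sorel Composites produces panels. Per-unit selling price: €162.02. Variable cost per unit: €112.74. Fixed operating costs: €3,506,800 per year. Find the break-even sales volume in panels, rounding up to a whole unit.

71,161 panels

Unit CM = price − variable cost = €162.02 − €112.74 = €49.28.
Break-even volume = fixed costs ÷ CM per unit = €3,506,800 ÷ €49.28 = 71,160.71, so 71,161 panels.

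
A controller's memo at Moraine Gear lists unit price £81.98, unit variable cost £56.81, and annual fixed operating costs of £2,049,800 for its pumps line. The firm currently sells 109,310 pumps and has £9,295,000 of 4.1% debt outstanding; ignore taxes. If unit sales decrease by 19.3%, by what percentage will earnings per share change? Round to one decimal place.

-165.7%

At 109,310 units, contribution = 109,310 × £25.17 = £2,751,332.70.
EBIT = £2,751,332.70 − £2,049,800 = £701,532.70.
After interest of £381,095.00, pre-tax earnings = £320,437.70.
Degree of combined leverage = contribution ÷ (EBIT − I) = £2,751,332.70 ÷ £320,437.70 = 8.5862.
EPS therefore changes by 8.5862 × (-19.3%) = -165.7%.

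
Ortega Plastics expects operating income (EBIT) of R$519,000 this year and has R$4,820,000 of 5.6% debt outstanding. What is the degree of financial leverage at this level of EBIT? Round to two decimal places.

2.08

Annual interest charges come to R$269,920.00.
DFL = EBIT ÷ (EBIT − I) = R$519,000 ÷ (R$519,000 − R$269,920.00) = R$519,000 ÷ R$249,080.00 = 2.0837.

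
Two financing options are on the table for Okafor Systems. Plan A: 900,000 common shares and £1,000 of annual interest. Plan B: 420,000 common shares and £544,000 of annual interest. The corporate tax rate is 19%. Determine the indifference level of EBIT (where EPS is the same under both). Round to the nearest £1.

£1,019,125

At indifference, (EBIT − 1,000)(1 − t)/900,000 = (EBIT − 544,000)(1 − t)/420,000.
Cancelling (1 − t) and cross-multiplying: 420,000·(EBIT − 1,000) = 900,000·(EBIT − 544,000).
EBIT × (900,000 − 420,000) = 544,000 × 900,000 − 1,000 × 420,000 = 489,180,000,000, so EBIT = 489,180,000,000 ÷ 480,000 = 1,019,125.00.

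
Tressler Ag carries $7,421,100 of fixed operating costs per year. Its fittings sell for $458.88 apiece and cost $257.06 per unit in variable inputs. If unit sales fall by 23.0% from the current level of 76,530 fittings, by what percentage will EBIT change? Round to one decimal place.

Total contribution margin = 76,530 × $201.82 = $15,445,284.60.
EBIT = $15,445,284.60 − $7,421,100 = $8,024,184.60.
So DOL = total CM / EBIT = $15,445,284.60 / $8,024,184.60 = 1.9248.
So EBIT moves 1.9248 × (-23.0%) = -44.3%.

-44.3%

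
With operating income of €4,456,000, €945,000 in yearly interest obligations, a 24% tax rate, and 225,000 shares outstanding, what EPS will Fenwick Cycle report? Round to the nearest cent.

€11.86

Pre-tax income = €4,456,000 − €945,000.00 = €3,511,000.00.
After tax at 24%: net income = €3,511,000.00 × 0.76 = €2,668,360.00.
EPS = €2,668,360.00 ÷ 225,000 = €11.86.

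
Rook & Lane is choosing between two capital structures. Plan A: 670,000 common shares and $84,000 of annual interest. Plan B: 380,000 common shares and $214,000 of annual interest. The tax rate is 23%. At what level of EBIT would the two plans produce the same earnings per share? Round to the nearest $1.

At indifference, (EBIT − 84,000)(1 − t)/670,000 = (EBIT − 214,000)(1 − t)/380,000.
Cancelling (1 − t) and cross-multiplying: 380,000·(EBIT − 84,000) = 670,000·(EBIT − 214,000).
Solving, EBIT = (214,000·670,000 − 84,000·380,000) / (670,000 − 380,000) = 111,460,000,000 / 290,000 = 384,344.83.

$384,345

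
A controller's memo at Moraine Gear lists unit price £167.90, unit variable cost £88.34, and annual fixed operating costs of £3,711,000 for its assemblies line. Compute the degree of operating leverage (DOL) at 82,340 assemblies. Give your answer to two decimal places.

Total contribution margin = 82,340 × £79.56 = £6,550,970.40.
Subtracting fixed costs: EBIT = £6,550,970.40 − £3,711,000 = £2,839,970.40.
So DOL = total CM / EBIT = £6,550,970.40 / £2,839,970.40 = 2.3067.

2.31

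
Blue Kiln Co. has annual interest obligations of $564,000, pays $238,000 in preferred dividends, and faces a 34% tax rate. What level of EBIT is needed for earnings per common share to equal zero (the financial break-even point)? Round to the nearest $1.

Preferred dividends are paid after tax, so their pre-tax equivalent is $238,000 ÷ (1 − 0.34) = $360,606.06.
Financial break-even EBIT = interest + D_p ÷ (1 − t) = $564,000 + $360,606.06 = $924,606.06.

$924,606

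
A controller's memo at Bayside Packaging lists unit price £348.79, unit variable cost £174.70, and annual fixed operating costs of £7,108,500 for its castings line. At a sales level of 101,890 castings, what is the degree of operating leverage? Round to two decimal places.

1.67

Total contribution margin = 101,890 × £174.09 = £17,738,030.10.
Operating income = contribution − fixed costs = £17,738,030.10 − £7,108,500 = £10,629,530.10.
DOL = contribution ÷ EBIT = £17,738,030.10 ÷ £10,629,530.10 = 1.6688.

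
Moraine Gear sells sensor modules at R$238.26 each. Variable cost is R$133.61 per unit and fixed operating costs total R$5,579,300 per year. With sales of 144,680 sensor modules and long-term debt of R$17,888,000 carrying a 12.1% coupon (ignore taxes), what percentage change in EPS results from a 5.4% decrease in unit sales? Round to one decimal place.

-11.1%

Total contribution margin = 144,680 × R$104.65 = R$15,140,762.00.
Subtracting fixed costs: EBIT = R$15,140,762.00 − R$5,579,300 = R$9,561,462.00.
Interest = R$2,164,448.00, so EBIT − I = R$7,397,014.00.
Degree of combined leverage = contribution ÷ (EBIT − I) = R$15,140,762.00 ÷ R$7,397,014.00 = 2.0469.
%ΔEPS = DCL × %ΔSales = 2.0469 × -5.4% = -11.1%.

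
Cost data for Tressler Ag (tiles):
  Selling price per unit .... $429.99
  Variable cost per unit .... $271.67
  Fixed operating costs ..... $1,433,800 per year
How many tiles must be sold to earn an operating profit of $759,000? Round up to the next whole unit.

13,851 tiles

Contribution margin per unit = $429.99 − $271.67 = $158.32.
Required volume = (fixed costs + target profit) ÷ CM = ($1,433,800 + $759,000) ÷ $158.32 = 13,850.43, so 13,851 tiles.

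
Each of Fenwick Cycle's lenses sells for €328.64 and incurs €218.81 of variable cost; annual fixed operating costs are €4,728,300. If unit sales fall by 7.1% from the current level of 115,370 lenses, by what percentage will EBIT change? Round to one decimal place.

-11.3%

Total contribution margin = 115,370 × €109.83 = €12,671,087.10.
Operating income = contribution − fixed costs = €12,671,087.10 − €4,728,300 = €7,942,787.10.
DOL = contribution ÷ EBIT = €12,671,087.10 ÷ €7,942,787.10 = 1.5953.
So EBIT moves 1.5953 × (-7.1%) = -11.3%.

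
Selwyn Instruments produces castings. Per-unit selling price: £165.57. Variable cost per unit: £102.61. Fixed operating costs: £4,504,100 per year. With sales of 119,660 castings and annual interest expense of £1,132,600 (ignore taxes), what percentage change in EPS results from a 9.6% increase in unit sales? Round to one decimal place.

+38.1%

Total contribution margin = 119,660 × £62.96 = £7,533,793.60.
Subtracting fixed costs: EBIT = £7,533,793.60 − £4,504,100 = £3,029,693.60.
After interest of £1,132,600.00, pre-tax earnings = £1,897,093.60.
DCL = total CM / (EBIT − I) = £7,533,793.60 / £1,897,093.60 = 3.9712.
EPS therefore changes by 3.9712 × (+9.6%) = +38.1%.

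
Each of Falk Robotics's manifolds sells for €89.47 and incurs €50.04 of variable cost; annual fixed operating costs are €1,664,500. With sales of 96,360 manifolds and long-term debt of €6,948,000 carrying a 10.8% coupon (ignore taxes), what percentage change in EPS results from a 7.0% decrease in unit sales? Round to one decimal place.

-19.2%

Total contribution margin = 96,360 × €39.43 = €3,799,474.80.
Operating income = contribution − fixed costs = €3,799,474.80 − €1,664,500 = €2,134,974.80.
After interest of €750,384.00, pre-tax earnings = €1,384,590.80.
DCL = total CM / (EBIT − I) = €3,799,474.80 / €1,384,590.80 = 2.7441.
%ΔEPS = DCL × %ΔSales = 2.7441 × -7.0% = -19.2%.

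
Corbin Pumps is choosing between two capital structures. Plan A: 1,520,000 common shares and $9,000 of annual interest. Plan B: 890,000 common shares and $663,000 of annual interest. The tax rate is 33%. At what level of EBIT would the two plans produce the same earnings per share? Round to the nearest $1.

$1,586,905

At indifference, (EBIT − 9,000)(1 − t)/1,520,000 = (EBIT − 663,000)(1 − t)/890,000.
The (1 − t) factor cancels: (EBIT − 9,000) × 890,000 = (EBIT − 663,000) × 1,520,000.
Solving, EBIT = (663,000·1,520,000 − 9,000·890,000) / (1,520,000 − 890,000) = 999,750,000,000 / 630,000 = 1,586,904.76.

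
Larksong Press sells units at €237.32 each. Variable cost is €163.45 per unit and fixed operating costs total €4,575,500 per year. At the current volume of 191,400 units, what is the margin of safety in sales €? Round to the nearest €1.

Contribution margin per unit = €237.32 − €163.45 = €73.87. Break-even units = €4,575,500 ÷ €73.87 = 61,939.89; break-even revenue = 61,939.89 × €237.32 = €14,699,575.74.
Current sales = 191,400 × €237.32 = €45,423,048.00.
Margin of safety = €45,423,048.00 − €14,699,575.74 = €30,723,472.

€30,723,472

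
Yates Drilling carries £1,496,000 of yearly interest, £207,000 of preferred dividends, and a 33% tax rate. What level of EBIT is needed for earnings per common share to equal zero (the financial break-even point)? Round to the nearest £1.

£1,804,955

Preferred dividends are paid after tax, so their pre-tax equivalent is £207,000 ÷ (1 − 0.33) = £308,955.22.
Financial break-even EBIT = interest + D_p ÷ (1 − t) = £1,496,000 + £308,955.22 = £1,804,955.22.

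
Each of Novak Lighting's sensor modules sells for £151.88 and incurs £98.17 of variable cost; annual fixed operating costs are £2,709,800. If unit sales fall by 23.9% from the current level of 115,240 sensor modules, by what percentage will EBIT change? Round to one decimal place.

At 115,240 units, contribution = 115,240 × £53.71 = £6,189,540.40.
Operating income = contribution − fixed costs = £6,189,540.40 − £2,709,800 = £3,479,740.40.
DOL = contribution ÷ EBIT = £6,189,540.40 ÷ £3,479,740.40 = 1.7787.
So EBIT moves 1.7787 × (-23.9%) = -42.5%.

-42.5%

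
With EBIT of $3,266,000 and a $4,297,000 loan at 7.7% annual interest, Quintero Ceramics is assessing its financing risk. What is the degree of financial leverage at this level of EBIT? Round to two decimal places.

1.11

Interest = $330,869.00.
Degree of financial leverage = EBIT / (EBIT − interest) = $3,266,000 / $2,935,131.00 = 1.1127.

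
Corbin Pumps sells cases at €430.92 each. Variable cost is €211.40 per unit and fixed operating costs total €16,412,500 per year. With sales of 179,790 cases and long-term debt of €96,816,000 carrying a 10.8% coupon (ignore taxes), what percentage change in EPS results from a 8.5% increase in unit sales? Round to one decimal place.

+26.6%

At 179,790 units, contribution = 179,790 × €219.52 = €39,467,500.80.
EBIT = €39,467,500.80 − €16,412,500 = €23,055,000.80.
After interest of €10,456,128.00, pre-tax earnings = €12,598,872.80.
Degree of combined leverage = contribution ÷ (EBIT − I) = €39,467,500.80 ÷ €12,598,872.80 = 3.1326.
%ΔEPS = DCL × %ΔSales = 3.1326 × +8.5% = +26.6%.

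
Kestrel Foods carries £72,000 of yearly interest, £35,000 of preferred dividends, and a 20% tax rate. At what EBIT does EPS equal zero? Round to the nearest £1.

£115,750

Preferred dividends are paid after tax, so their pre-tax equivalent is £35,000 ÷ (1 − 0.20) = £43,750.00.
EPS = 0 when EBIT covers interest plus the pre-tax preferred burden: £72,000 + £43,750.00 = £115,750.00.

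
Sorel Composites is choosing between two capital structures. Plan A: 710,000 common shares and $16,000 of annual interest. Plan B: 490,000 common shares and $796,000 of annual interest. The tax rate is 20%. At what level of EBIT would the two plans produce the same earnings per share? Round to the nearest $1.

At indifference, (EBIT − 16,000)(1 − t)/710,000 = (EBIT − 796,000)(1 − t)/490,000.
The (1 − t) factor cancels: (EBIT − 16,000) × 490,000 = (EBIT − 796,000) × 710,000.
Solving, EBIT = (796,000·710,000 − 16,000·490,000) / (710,000 − 490,000) = 557,320,000,000 / 220,000 = 2,533,272.73.

$2,533,273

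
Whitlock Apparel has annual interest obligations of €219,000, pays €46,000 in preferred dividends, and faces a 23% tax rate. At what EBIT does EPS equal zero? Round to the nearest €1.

€278,740

Grossing the preferred dividend up to pre-tax terms: €46,000 / (1 − 0.23) = €59,740.26.
EPS = 0 when EBIT covers interest plus the pre-tax preferred burden: €219,000 + €59,740.26 = €278,740.26.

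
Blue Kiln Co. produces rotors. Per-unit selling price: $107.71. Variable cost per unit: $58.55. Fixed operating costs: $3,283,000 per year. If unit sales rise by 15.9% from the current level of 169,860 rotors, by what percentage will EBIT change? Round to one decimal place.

+26.2%

Contribution at this volume is 169,860 × $49.16 = $8,350,317.60.
Subtracting fixed costs: EBIT = $8,350,317.60 − $3,283,000 = $5,067,317.60.
So DOL = total CM / EBIT = $8,350,317.60 / $5,067,317.60 = 1.6479.
So EBIT moves 1.6479 × (+15.9%) = +26.2%.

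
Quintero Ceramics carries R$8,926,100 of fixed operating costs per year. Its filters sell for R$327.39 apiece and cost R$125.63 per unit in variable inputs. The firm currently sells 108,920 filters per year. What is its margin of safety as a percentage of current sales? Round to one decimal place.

59.4%

Each unit contributes R$327.39 − R$125.63 = R$201.76. Break-even units = R$8,926,100 ÷ R$201.76 = 44,241.18; break-even revenue = 44,241.18 × R$327.39 = R$14,484,119.15.
Current sales = 108,920 × R$327.39 = R$35,659,318.80.
Margin of safety = (R$35,659,318.80 − R$14,484,119.15) ÷ R$35,659,318.80 = 59.4%.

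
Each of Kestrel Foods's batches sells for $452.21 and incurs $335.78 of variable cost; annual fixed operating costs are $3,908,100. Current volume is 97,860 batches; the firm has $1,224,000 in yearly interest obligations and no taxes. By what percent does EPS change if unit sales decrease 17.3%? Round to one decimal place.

Total contribution margin = 97,860 × $116.43 = $11,393,839.80.
Operating income = contribution − fixed costs = $11,393,839.80 − $3,908,100 = $7,485,739.80.
After interest of $1,224,000.00, pre-tax earnings = $6,261,739.80.
Degree of combined leverage = contribution ÷ (EBIT − I) = $11,393,839.80 ÷ $6,261,739.80 = 1.8196.
EPS therefore changes by 1.8196 × (-17.3%) = -31.5%.

-31.5%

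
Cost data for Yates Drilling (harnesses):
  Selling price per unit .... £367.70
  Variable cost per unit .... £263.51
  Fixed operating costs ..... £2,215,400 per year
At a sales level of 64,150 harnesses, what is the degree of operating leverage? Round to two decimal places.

Contribution at this volume is 64,150 × £104.19 = £6,683,788.50.
EBIT = £6,683,788.50 − £2,215,400 = £4,468,388.50.
So DOL = total CM / EBIT = £6,683,788.50 / £4,468,388.50 = 1.4958.

1.50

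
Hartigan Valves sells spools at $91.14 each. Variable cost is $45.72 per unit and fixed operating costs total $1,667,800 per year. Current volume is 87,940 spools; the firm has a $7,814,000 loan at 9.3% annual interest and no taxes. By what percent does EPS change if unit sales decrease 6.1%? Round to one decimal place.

Total contribution margin = 87,940 × $45.42 = $3,994,234.80.
Subtracting fixed costs: EBIT = $3,994,234.80 − $1,667,800 = $2,326,434.80.
After interest of $726,702.00, pre-tax earnings = $1,599,732.80.
DCL = total CM / (EBIT − I) = $3,994,234.80 / $1,599,732.80 = 2.4968.
%ΔEPS = DCL × %ΔSales = 2.4968 × -6.1% = -15.2%.

-15.2%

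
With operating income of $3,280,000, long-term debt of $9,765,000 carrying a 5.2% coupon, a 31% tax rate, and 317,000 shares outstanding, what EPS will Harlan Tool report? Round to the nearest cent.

$6.03

Pre-tax income = $3,280,000 − $507,780.00 = $2,772,220.00.
After tax at 31%: net income = $2,772,220.00 × 0.69 = $1,912,831.80.
Per share: $1,912,831.80 / 317,000 shares = $6.03.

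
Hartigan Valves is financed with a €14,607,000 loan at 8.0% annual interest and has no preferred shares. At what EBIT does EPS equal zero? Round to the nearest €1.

Annual interest = 8.0% × €14,607,000 = €1,168,560.00.
Without preferred stock the financial break-even is simply EBIT = interest = €1,168,560.00.

€1,168,560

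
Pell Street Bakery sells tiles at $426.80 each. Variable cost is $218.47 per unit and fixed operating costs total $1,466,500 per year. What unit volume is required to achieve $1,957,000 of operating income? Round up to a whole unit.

Each unit contributes $426.80 − $218.47 = $208.33.
Units = (FC + target) / CM = ($1,466,500 + $1,957,000) / $208.33 = 16,433.06, so 16,434 tiles.

16,434 tiles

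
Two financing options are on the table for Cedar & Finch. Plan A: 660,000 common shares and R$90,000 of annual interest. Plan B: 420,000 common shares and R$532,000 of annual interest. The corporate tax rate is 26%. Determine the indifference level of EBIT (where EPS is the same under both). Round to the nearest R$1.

Set EPS_A = EPS_B: (EBIT − R$90,000)(1 − 0.26) ÷ 660,000 = (EBIT − R$532,000)(1 − 0.26) ÷ 420,000.
Cancelling (1 − t) and cross-multiplying: 420,000·(EBIT − 90,000) = 660,000·(EBIT − 532,000).
EBIT × (660,000 − 420,000) = 532,000 × 660,000 − 90,000 × 420,000 = 313,320,000,000, so EBIT = 313,320,000,000 ÷ 240,000 = 1,305,500.00.

R$1,305,500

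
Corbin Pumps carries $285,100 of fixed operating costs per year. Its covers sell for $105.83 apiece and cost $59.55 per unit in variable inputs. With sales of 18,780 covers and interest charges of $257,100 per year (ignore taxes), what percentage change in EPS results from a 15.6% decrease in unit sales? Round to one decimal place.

-41.5%

At 18,780 units, contribution = 18,780 × $46.28 = $869,138.40.
EBIT = $869,138.40 − $285,100 = $584,038.40.
Interest = $257,100.00, so EBIT − I = $326,938.40.
DCL = total CM / (EBIT − I) = $869,138.40 / $326,938.40 = 2.6584.
%ΔEPS = DCL × %ΔSales = 2.6584 × -15.6% = -41.5%.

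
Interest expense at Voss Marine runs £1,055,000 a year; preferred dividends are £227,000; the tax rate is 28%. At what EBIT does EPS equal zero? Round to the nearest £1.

£1,370,278

Preferred dividends are paid after tax, so their pre-tax equivalent is £227,000 ÷ (1 − 0.28) = £315,277.78.
EPS = 0 when EBIT covers interest plus the pre-tax preferred burden: £1,055,000 + £315,277.78 = £1,370,277.78.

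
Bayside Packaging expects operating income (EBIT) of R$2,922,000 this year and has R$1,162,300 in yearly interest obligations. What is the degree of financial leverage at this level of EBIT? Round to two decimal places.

1.66

Annual interest charges come to R$1,162,300.00.
DFL = EBIT ÷ (EBIT − I) = R$2,922,000 ÷ (R$2,922,000 − R$1,162,300.00) = R$2,922,000 ÷ R$1,759,700.00 = 1.6605.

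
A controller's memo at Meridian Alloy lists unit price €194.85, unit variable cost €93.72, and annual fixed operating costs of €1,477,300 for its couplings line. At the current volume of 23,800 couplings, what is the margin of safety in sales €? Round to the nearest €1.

Each unit contributes €194.85 − €93.72 = €101.13. Break-even units = €1,477,300 ÷ €101.13 = 14,607.93; break-even revenue = 14,607.93 × €194.85 = €2,846,355.24.
Actual sales revenue = 23,800 × €194.85 = €4,637,430.00.
Margin of safety = €4,637,430.00 − €2,846,355.24 = €1,791,075.

€1,791,075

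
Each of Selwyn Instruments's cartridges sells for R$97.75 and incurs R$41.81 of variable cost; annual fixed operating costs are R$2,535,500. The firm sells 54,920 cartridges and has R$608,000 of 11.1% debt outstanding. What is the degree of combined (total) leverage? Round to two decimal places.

At 54,920 units, contribution = 54,920 × R$55.94 = R$3,072,224.80.
EBIT = R$3,072,224.80 − R$2,535,500 = R$536,724.80. Interest = R$67,488.00.
DOL = R$3,072,224.80 ÷ R$536,724.80 = 5.7240; DFL = R$536,724.80 ÷ R$469,236.80 = 1.1438.
Combined leverage = 5.7240 × 1.1438 = 6.5471.

6.55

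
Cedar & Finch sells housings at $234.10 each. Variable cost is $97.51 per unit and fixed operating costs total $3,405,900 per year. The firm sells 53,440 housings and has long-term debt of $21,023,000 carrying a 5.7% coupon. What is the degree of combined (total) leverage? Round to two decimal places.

At 53,440 units, contribution = 53,440 × $136.59 = $7,299,369.60.
Operating income = contribution − fixed costs = $7,299,369.60 − $3,405,900 = $3,893,469.60. Interest = $1,198,311.00.
DOL = $7,299,369.60 ÷ $3,893,469.60 = 1.8748; DFL = $3,893,469.60 ÷ $2,695,158.60 = 1.4446.
DCL = DOL × DFL = 1.8748 × 1.4446 = 2.7083.

2.71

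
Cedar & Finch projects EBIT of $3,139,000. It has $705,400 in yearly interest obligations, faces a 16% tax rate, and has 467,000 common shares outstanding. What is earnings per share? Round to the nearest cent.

Pre-tax income = $3,139,000 − $705,400.00 = $2,433,600.00.
Net income = $2,433,600.00 × (1 − 0.16) = $2,044,224.00.
EPS = $2,044,224.00 ÷ 467,000 = $4.38.

$4.38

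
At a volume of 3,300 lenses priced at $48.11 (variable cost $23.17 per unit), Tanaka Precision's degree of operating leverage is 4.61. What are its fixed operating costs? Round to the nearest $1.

Total contribution margin = 3,300 × $24.94 = $82,302.00.
DOL = contribution / EBIT, so EBIT = $82,302.00 / 4.61 = $17,852.93.
Fixed costs = CM − EBIT = $82,302.00 − $17,852.93 = $64,449.

$64,449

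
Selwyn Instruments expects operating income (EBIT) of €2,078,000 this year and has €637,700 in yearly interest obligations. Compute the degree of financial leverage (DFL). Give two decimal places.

Interest = €637,700.00.
Degree of financial leverage = EBIT / (EBIT − interest) = €2,078,000 / €1,440,300.00 = 1.4428.

1.44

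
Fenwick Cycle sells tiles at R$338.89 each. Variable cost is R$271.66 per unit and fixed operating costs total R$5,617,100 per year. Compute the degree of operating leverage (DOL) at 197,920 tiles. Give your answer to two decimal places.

At 197,920 units, contribution = 197,920 × R$67.23 = R$13,306,161.60.
Operating income = contribution − fixed costs = R$13,306,161.60 − R$5,617,100 = R$7,689,061.60.
So DOL = total CM / EBIT = R$13,306,161.60 / R$7,689,061.60 = 1.7305.

1.73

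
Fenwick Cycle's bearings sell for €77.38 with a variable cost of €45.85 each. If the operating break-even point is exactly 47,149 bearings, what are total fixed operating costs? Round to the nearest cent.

Unit CM = price − variable cost = €77.38 − €45.85 = €31.53.
Since BE = FC / CM, FC = 47,149 × €31.53 = €1,486,607.97.

€1,486,607.97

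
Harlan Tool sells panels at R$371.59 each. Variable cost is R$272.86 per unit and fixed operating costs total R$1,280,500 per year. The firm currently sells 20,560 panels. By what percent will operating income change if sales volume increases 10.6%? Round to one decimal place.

+28.7%

Total contribution margin = 20,560 × R$98.73 = R$2,029,888.80.
Subtracting fixed costs: EBIT = R$2,029,888.80 − R$1,280,500 = R$749,388.80.
So DOL = total CM / EBIT = R$2,029,888.80 / R$749,388.80 = 2.7087.
%ΔEBIT = DOL × %ΔSales = 2.7087 × +10.6% = +28.7%.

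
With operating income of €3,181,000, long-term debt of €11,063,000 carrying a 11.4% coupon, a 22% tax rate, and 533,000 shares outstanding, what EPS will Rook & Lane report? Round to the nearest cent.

Interest = €1,261,182.00, so EBT = €3,181,000 − €1,261,182.00 = €1,919,818.00.
Net income = €1,919,818.00 × (1 − 0.22) = €1,497,458.04.
EPS = €1,497,458.04 ÷ 533,000 = €2.81.

€2.81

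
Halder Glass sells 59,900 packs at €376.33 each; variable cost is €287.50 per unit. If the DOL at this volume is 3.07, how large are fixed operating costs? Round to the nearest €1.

At 59,900 units, contribution = 59,900 × €88.83 = €5,320,917.00.
Since DOL = CM ÷ EBIT, EBIT = €5,320,917.00 ÷ 3.07 = €1,733,197.72.
Fixed costs = CM − EBIT = €5,320,917.00 − €1,733,197.72 = €3,587,719.

€3,587,719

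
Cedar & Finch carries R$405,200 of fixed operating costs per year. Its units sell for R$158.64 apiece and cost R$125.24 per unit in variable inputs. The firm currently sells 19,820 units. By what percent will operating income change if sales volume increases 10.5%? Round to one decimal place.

At 19,820 units, contribution = 19,820 × R$33.40 = R$661,988.00.
Subtracting fixed costs: EBIT = R$661,988.00 − R$405,200 = R$256,788.00.
So DOL = total CM / EBIT = R$661,988.00 / R$256,788.00 = 2.5780.
Operating income changes by 2.5780 × +10.5% = +27.1%.

+27.1%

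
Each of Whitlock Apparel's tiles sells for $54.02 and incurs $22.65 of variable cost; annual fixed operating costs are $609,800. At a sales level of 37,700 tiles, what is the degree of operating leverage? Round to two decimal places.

2.06

At 37,700 units, contribution = 37,700 × $31.37 = $1,182,649.00.
Subtracting fixed costs: EBIT = $1,182,649.00 − $609,800 = $572,849.00.
DOL = contribution ÷ EBIT = $1,182,649.00 ÷ $572,849.00 = 2.0645.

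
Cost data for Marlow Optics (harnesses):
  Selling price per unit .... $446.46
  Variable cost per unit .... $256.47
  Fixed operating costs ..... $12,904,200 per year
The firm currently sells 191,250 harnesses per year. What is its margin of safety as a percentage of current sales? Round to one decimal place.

64.5%

Unit CM = price − variable cost = $446.46 − $256.47 = $189.99. Break-even units = $12,904,200 ÷ $189.99 = 67,920.42; break-even revenue = 67,920.42 × $446.46 = $30,323,749.31.
Current sales = 191,250 × $446.46 = $85,385,475.00.
Margin of safety = ($85,385,475.00 − $30,323,749.31) ÷ $85,385,475.00 = 64.5%.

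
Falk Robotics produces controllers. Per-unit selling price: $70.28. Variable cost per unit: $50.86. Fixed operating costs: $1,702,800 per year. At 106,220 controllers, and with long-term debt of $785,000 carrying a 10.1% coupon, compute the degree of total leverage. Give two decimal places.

7.35

Contribution at this volume is 106,220 × $19.42 = $2,062,792.40.
EBIT = $2,062,792.40 − $1,702,800 = $359,992.40. Interest = $79,285.00, so EBIT − I = $280,707.40.
Degree of total leverage = total CM / (EBIT − interest) = $2,062,792.40 / $280,707.40 = 7.3486.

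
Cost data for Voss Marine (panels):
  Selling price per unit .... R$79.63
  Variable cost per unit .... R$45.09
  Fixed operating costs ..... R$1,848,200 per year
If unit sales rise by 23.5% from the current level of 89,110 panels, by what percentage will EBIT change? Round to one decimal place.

+58.8%

Contribution at this volume is 89,110 × R$34.54 = R$3,077,859.40.
Subtracting fixed costs: EBIT = R$3,077,859.40 − R$1,848,200 = R$1,229,659.40.
DOL = contribution ÷ EBIT = R$3,077,859.40 ÷ R$1,229,659.40 = 2.5030.
%ΔEBIT = DOL × %ΔSales = 2.5030 × +23.5% = +58.8%.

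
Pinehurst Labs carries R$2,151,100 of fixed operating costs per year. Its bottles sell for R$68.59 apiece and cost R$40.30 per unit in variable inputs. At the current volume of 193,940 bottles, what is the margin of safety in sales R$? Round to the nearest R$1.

Contribution margin per unit = R$68.59 − R$40.30 = R$28.29. Break-even units = R$2,151,100 ÷ R$28.29 = 76,037.47; break-even revenue = 76,037.47 × R$68.59 = R$5,215,410.00.
Actual sales revenue = 193,940 × R$68.59 = R$13,302,344.60.
Margin of safety = R$13,302,344.60 − R$5,215,410.00 = R$8,086,935.

R$8,086,935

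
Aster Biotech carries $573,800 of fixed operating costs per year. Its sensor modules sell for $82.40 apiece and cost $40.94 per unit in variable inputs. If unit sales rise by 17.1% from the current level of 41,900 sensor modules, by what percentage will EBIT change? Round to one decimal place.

+25.5%

Contribution at this volume is 41,900 × $41.46 = $1,737,174.00.
EBIT = $1,737,174.00 − $573,800 = $1,163,374.00.
Degree of operating leverage = $1,737,174.00 / $1,163,374.00 = 1.4932.
%ΔEBIT = DOL × %ΔSales = 1.4932 × +17.1% = +25.5%.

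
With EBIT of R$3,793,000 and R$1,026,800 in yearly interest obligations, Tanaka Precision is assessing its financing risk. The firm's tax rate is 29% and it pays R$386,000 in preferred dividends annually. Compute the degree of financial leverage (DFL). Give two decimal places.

Interest = R$1,026,800.00.
Preferred dividends grossed up pre-tax: R$386,000 / (1 − 0.29) = R$543,661.97.
DFL = EBIT ÷ [EBIT − I − D_p/(1−t)] = R$3,793,000 ÷ [R$3,793,000 − R$1,026,800.00 − R$543,661.97] = R$3,793,000 ÷ R$2,222,538.03 = 1.7066.

1.71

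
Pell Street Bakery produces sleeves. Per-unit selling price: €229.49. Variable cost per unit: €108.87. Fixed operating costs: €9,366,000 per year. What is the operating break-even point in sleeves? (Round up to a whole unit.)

Contribution margin per unit = €229.49 − €108.87 = €120.62.
Units to break even: €9,366,000 ÷ €120.62 = 77,648.81, rounded up to 77,649.

77,649 sleeves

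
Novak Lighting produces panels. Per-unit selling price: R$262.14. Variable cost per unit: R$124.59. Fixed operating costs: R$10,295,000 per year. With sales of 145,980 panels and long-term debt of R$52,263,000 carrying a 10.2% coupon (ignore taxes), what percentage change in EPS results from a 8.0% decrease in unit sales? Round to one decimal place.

At 145,980 units, contribution = 145,980 × R$137.55 = R$20,079,549.00.
EBIT = R$20,079,549.00 − R$10,295,000 = R$9,784,549.00.
After interest of R$5,330,826.00, pre-tax earnings = R$4,453,723.00.
DCL = total CM / (EBIT − I) = R$20,079,549.00 / R$4,453,723.00 = 4.5085.
EPS therefore changes by 4.5085 × (-8.0%) = -36.1%.

-36.1%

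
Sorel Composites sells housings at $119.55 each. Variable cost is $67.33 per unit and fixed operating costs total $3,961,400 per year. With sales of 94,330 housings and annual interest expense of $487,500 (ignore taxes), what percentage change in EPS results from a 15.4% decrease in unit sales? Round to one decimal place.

Total contribution margin = 94,330 × $52.22 = $4,925,912.60.
EBIT = $4,925,912.60 − $3,961,400 = $964,512.60.
Interest = $487,500.00, so EBIT − I = $477,012.60.
DCL = total CM / (EBIT − I) = $4,925,912.60 / $477,012.60 = 10.3266.
%ΔEPS = DCL × %ΔSales = 10.3266 × -15.4% = -159.0%.

-159.0%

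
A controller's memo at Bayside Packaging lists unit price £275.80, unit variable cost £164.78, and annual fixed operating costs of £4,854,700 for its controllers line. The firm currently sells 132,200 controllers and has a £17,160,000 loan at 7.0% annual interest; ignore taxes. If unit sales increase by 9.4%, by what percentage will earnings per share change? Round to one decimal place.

Total contribution margin = 132,200 × £111.02 = £14,676,844.00.
EBIT = £14,676,844.00 − £4,854,700 = £9,822,144.00.
After interest of £1,201,200.00, pre-tax earnings = £8,620,944.00.
Degree of combined leverage = contribution ÷ (EBIT − I) = £14,676,844.00 ÷ £8,620,944.00 = 1.7025.
EPS therefore changes by 1.7025 × (+9.4%) = +16.0%.

+16.0%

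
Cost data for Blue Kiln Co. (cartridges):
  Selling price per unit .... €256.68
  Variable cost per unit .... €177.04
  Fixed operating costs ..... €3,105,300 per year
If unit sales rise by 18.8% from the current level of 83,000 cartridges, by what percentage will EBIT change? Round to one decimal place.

Contribution at this volume is 83,000 × €79.64 = €6,610,120.00.
Subtracting fixed costs: EBIT = €6,610,120.00 − €3,105,300 = €3,504,820.00.
Degree of operating leverage = €6,610,120.00 / €3,504,820.00 = 1.8860.
So EBIT moves 1.8860 × (+18.8%) = +35.5%.

+35.5%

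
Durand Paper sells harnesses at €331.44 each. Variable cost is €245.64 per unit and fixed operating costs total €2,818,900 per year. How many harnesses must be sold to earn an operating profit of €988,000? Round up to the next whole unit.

Contribution margin per unit = €331.44 − €245.64 = €85.80.
Need Q such that Q × €85.80 − €2,818,900 = €988,000, i.e. Q = €3,806,900 / €85.80 = 44,369.46 → 44,370.

44,370 harnesses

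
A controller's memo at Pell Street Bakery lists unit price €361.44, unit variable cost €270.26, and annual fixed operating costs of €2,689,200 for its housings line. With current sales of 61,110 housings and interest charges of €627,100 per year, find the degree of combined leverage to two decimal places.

At 61,110 units, contribution = 61,110 × €91.18 = €5,572,009.80.
EBIT = €5,572,009.80 − €2,689,200 = €2,882,809.80. Interest = €627,100.00, so EBIT − I = €2,255,709.80.
Degree of total leverage = total CM / (EBIT − interest) = €5,572,009.80 / €2,255,709.80 = 2.4702.

2.47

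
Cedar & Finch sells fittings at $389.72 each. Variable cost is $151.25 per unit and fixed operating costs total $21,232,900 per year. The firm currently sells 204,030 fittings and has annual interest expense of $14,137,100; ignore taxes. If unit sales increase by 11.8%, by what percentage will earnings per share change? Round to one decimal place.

+43.2%

Contribution at this volume is 204,030 × $238.47 = $48,655,034.10.
Subtracting fixed costs: EBIT = $48,655,034.10 − $21,232,900 = $27,422,134.10.
After interest of $14,137,100.00, pre-tax earnings = $13,285,034.10.
Degree of combined leverage = contribution ÷ (EBIT − I) = $48,655,034.10 ÷ $13,285,034.10 = 3.6624.
EPS therefore changes by 3.6624 × (+11.8%) = +43.2%.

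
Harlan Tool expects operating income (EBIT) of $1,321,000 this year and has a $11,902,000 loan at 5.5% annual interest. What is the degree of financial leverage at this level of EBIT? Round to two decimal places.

1.98

Interest = $654,610.00.
Degree of financial leverage = EBIT / (EBIT − interest) = $1,321,000 / $666,390.00 = 1.9823.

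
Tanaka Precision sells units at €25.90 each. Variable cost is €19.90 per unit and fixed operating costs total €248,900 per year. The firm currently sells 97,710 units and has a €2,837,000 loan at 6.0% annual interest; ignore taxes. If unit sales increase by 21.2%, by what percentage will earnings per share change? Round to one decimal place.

+74.4%

At 97,710 units, contribution = 97,710 × €6.00 = €586,260.00.
Subtracting fixed costs: EBIT = €586,260.00 − €248,900 = €337,360.00.
After interest of €170,220.00, pre-tax earnings = €167,140.00.
DCL = total CM / (EBIT − I) = €586,260.00 / €167,140.00 = 3.5076.
EPS therefore changes by 3.5076 × (+21.2%) = +74.4%.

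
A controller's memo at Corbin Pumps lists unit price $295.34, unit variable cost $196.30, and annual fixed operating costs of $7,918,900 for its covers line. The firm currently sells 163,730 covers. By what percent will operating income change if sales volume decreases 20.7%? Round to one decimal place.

-40.5%

At 163,730 units, contribution = 163,730 × $99.04 = $16,215,819.20.
EBIT = $16,215,819.20 − $7,918,900 = $8,296,919.20.
Degree of operating leverage = $16,215,819.20 / $8,296,919.20 = 1.9544.
So EBIT moves 1.9544 × (-20.7%) = -40.5%.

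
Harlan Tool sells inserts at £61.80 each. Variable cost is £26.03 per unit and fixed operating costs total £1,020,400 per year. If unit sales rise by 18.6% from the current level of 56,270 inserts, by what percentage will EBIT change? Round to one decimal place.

Contribution at this volume is 56,270 × £35.77 = £2,012,777.90.
Operating income = contribution − fixed costs = £2,012,777.90 − £1,020,400 = £992,377.90.
DOL = contribution ÷ EBIT = £2,012,777.90 ÷ £992,377.90 = 2.0282.
So EBIT moves 2.0282 × (+18.6%) = +37.7%.

+37.7%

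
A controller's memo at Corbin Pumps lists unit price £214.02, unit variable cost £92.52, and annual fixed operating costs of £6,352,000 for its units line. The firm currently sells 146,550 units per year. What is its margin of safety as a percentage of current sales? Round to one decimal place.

Unit CM = price − variable cost = £214.02 − £92.52 = £121.50. Break-even units = £6,352,000 ÷ £121.50 = 52,279.84; break-even revenue = 52,279.84 × £214.02 = £11,188,930.37.
Actual sales revenue = 146,550 × £214.02 = £31,364,631.00.
Margin of safety = (£31,364,631.00 − £11,188,930.37) ÷ £31,364,631.00 = 64.3%.

64.3%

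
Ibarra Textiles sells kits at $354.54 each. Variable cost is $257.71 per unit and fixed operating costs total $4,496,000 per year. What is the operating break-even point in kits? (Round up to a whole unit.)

46,432 kits

Contribution margin per unit = $354.54 − $257.71 = $96.83.
Break-even volume = fixed costs ÷ CM per unit = $4,496,000 ÷ $96.83 = 46,431.89, so 46,432 kits.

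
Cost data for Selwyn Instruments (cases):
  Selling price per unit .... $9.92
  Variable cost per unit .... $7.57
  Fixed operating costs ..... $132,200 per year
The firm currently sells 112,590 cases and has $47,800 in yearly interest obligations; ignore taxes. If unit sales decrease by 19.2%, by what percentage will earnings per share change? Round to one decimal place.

Total contribution margin = 112,590 × $2.35 = $264,586.50.
Subtracting fixed costs: EBIT = $264,586.50 − $132,200 = $132,386.50.
After interest of $47,800.00, pre-tax earnings = $84,586.50.
DCL = total CM / (EBIT − I) = $264,586.50 / $84,586.50 = 3.1280.
EPS therefore changes by 3.1280 × (-19.2%) = -60.1%.

-60.1%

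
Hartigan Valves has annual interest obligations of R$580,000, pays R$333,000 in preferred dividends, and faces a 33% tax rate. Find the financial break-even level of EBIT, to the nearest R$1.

R$1,077,015

Grossing the preferred dividend up to pre-tax terms: R$333,000 / (1 − 0.33) = R$497,014.93.
EPS = 0 when EBIT covers interest plus the pre-tax preferred burden: R$580,000 + R$497,014.93 = R$1,077,014.93.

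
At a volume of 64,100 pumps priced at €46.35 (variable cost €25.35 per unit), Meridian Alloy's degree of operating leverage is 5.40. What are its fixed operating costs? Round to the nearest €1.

€1,096,822

Contribution at this volume is 64,100 × €21.00 = €1,346,100.00.
Since DOL = CM ÷ EBIT, EBIT = €1,346,100.00 ÷ 5.40 = €249,277.78.
Fixed costs = CM − EBIT = €1,346,100.00 − €249,277.78 = €1,096,822.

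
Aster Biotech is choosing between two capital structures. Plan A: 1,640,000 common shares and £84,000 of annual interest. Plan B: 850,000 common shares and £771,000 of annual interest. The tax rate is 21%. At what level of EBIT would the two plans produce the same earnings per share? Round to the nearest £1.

£1,510,177

Set EPS_A = EPS_B: (EBIT − £84,000)(1 − 0.21) ÷ 1,640,000 = (EBIT − £771,000)(1 − 0.21) ÷ 850,000.
Cancelling (1 − t) and cross-multiplying: 850,000·(EBIT − 84,000) = 1,640,000·(EBIT − 771,000).
EBIT × (1,640,000 − 850,000) = 771,000 × 1,640,000 − 84,000 × 850,000 = 1,193,040,000,000, so EBIT = 1,193,040,000,000 ÷ 790,000 = 1,510,177.22.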